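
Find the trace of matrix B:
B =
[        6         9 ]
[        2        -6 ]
tr(B) = 6 - 6 = 0

The trace of a square matrix is the sum of its diagonal entries.
Diagonal entries of B: B[0][0] = 6, B[1][1] = -6.
tr(B) = 6 - 6 = 0.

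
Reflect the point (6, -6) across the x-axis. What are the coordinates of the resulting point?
(6, 6)

Reflection across x-axis: (6, -6) → (6, 6)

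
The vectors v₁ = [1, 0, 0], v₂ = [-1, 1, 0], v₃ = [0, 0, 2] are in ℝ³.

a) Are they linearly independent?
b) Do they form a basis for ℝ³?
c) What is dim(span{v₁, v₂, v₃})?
Yes independent, yes basis, dim = 3

Stack v₁, v₂, v₃ as rows of a 3×3 matrix.
[[1, 0, 0]; [-1, 1, 0]; [0, 0, 2]] is already lower triangular with nonzero diagonal entries (1, 1, 2), so its determinant is the product of the diagonal entries, det = (1)·(1)·(2) = 2 ≠ 0, and the rows are linearly independent.
Three linearly independent vectors in ℝ³ form a basis for ℝ³, so dim(span{v₁,v₂,v₃}) = 3.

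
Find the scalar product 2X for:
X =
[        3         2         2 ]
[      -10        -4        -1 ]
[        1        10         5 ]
2X =
[        6         4         4 ]
[      -20        -8        -2 ]
[        2        20        10 ]

Scalar multiplication is elementwise: (2X)[i][j] = 2 * X[i][j].
  (2X)[0][0] = 2 * (3) = 6
  (2X)[0][1] = 2 * (2) = 4
  (2X)[0][2] = 2 * (2) = 4
  (2X)[1][0] = 2 * (-10) = -20
  (2X)[1][1] = 2 * (-4) = -8
  (2X)[1][2] = 2 * (-1) = -2
  (2X)[2][0] = 2 * (1) = 2
  (2X)[2][1] = 2 * (10) = 20
  (2X)[2][2] = 2 * (5) = 10
2X =
[        6         4         4 ]
[      -20        -8        -2 ]
[        2        20        10 ]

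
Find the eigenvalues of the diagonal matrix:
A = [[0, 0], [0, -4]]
λ₁ = 0, λ₂ = -4

The characteristic polynomial of A is det(A - λI) = (0 - λ)(-4 - λ) = 0.
The roots are λ = 0 and λ = -4, so the eigenvalues are the diagonal entries.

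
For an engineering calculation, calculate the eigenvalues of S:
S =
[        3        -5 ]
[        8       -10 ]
λ = -5, -2

Solve det(S - λI) = 0. For a 2×2 matrix the characteristic equation is λ² - (trace)λ + det = 0.
trace(S) = a + d = 3 - 10 = -7.
det(S) = a*d - b*c = (3)*(-10) - (-5)*(8) = -30 + 40 = 10.
Characteristic equation: λ² - (-7)λ + (10) = 0.
Discriminant = (-7)² - 4*(10) = 49 - 40 = 9.
λ = (-7 ± √9) / 2 = (-7 ± 3) / 2 = -5, -2.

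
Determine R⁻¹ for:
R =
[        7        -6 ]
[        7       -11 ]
det(R) = -35
R⁻¹ =
[    11/35     -6/35 ]
[      1/5      -1/5 ]

For a 2×2 matrix R = [[a, b], [c, d]] with det(R) ≠ 0, R⁻¹ = (1/det(R)) * [[d, -b], [-c, a]].
det(R) = (7)*(-11) - (-6)*(7) = -77 + 42 = -35.
R⁻¹ = (1/-35) * [[-11, 6], [-7, 7]].
Dividing each entry by -35 and reducing:
R⁻¹ =
[    11/35     -6/35 ]
[      1/5      -1/5 ]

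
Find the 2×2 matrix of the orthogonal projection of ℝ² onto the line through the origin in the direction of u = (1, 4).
[[1/17, 4/17], [4/17, 16/17]]

The orthogonal projection onto the line spanned by a nonzero vector u = (a, b) has matrix P = (u uᵀ) / (uᵀ u) = (1/(a² + b²)) · [[a², ab], [ab, b²]].
Here u = (1, 4), so a² + b² = 1 + 16 = 17.
P = (1/17) · [[1, 4], [4, 16]] = [[1/17, 4/17], [4/17, 16/17]].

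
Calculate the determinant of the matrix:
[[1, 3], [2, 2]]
-4

For a 2×2 matrix [[a, b], [c, d]], det = ad - bc
det = (1)(2) - (3)(2) = 2 - 6 = -4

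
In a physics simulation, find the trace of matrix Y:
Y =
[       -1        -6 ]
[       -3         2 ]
tr(Y) = -1 + 2 = 1

The trace of a square matrix is the sum of its diagonal entries.
Diagonal entries of Y: Y[0][0] = -1, Y[1][1] = 2.
tr(Y) = -1 + 2 = 1.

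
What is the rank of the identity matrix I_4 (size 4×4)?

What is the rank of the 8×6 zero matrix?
rank(I_4) = 4, rank(0) = 0

The identity I_4 has 4 columns that are the standard basis vectors e_1, …, e_4. These are linearly independent, so all 4 columns are pivots and rank(I_4) = 4.
The 8×6 zero matrix has every entry zero, so every row is the zero row and there are no pivots; rank(0) = 0.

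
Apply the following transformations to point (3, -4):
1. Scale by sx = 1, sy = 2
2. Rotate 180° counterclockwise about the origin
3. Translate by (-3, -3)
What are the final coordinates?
(-6, 5)

Step 1: Scale → (3, -8)
Step 2: Rotate 180° → (-3, 8)
Step 3: Translate → (-6, 5)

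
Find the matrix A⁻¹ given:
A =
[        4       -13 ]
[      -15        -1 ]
det(A) = -199
A⁻¹ =
[    1/199   -13/199 ]
[  -15/199    -4/199 ]

For a 2×2 matrix A = [[a, b], [c, d]] with det(A) ≠ 0, A⁻¹ = (1/det(A)) * [[d, -b], [-c, a]].
det(A) = (4)*(-1) - (-13)*(-15) = -4 - 195 = -199.
A⁻¹ = (1/-199) * [[-1, 13], [15, 4]].
Dividing each entry by -199 and reducing:
A⁻¹ =
[    1/199   -13/199 ]
[  -15/199    -4/199 ]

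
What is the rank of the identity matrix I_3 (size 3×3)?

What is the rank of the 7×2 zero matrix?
rank(I_3) = 3, rank(0) = 0

The identity I_3 has 3 columns that are the standard basis vectors e_1, …, e_3. These are linearly independent, so all 3 columns are pivots and rank(I_3) = 3.
The 7×2 zero matrix has every entry zero, so every row is the zero row and there are no pivots; rank(0) = 0.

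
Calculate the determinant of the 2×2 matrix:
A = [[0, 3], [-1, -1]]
3

For A = [[a, b], [c, d]], det(A) = a*d - b*c.
det(A) = (0)*(-1) - (3)*(-1) = 0 - -3 = 3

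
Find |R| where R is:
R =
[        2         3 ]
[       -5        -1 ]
det(R) = 13

For a 2×2 matrix [[a, b], [c, d]], det = a*d - b*c.
det(R) = (2)*(-1) - (3)*(-5) = -2 + 15 = 13.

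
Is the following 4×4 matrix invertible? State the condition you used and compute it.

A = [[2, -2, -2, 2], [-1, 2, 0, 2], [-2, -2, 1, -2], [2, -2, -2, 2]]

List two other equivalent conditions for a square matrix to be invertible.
No, not invertible; det(A) = 0 (two rows are equal, so the rows are linearly dependent). Equivalent conditions (failing for this A): rank(A) < 4; Ax = 0 has non-trivial solutions; 0 is an eigenvalue; the columns are linearly dependent.

To check invertibility, compute det(A).
In this matrix, row 0 and the last row are identical, so one row is a scalar multiple of another and the rows are linearly dependent.
A matrix with linearly dependent rows has det = 0 and is not invertible.
Equivalent failed conditions:
- rank(A) < 4.
- Ax = 0 has non-trivial solutions.
- 0 is an eigenvalue.
- The columns are linearly dependent.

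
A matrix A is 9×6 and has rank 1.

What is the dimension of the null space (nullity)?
5

The rank-nullity theorem for an m×n matrix states:
rank(A) + nullity(A) = n (the number of columns).
Here n = 6 and rank(A) = 1, so nullity(A) = 6 - 1 = 5.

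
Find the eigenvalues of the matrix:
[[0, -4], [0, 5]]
λ = 0 and λ = 5

Characteristic equation: det(A - λI) = 0
λ² - (trace)λ + (det) = 0
λ² - (5)λ + (0) = 0
λ² - 5λ + 0 = 0
Solving: λ = 0, 5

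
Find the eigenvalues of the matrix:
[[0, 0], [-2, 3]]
λ = 0 and λ = 3

Characteristic equation: det(A - λI) = 0
λ² - (trace)λ + (det) = 0
λ² - (3)λ + (0) = 0
λ² - 3λ + 0 = 0
Solving: λ = 0, 3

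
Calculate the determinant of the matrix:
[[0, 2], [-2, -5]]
4

For a 2×2 matrix [[a, b], [c, d]], det = ad - bc
det = (0)(-5) - (2)(-2) = 0 - -4 = 4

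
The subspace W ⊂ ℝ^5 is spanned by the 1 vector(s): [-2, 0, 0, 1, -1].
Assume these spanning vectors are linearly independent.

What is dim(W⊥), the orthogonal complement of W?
dim(W⊥) = 4

For any subspace W of ℝ^n, dim(W) + dim(W⊥) = n (the whole-space dimension).
Here the given 1 vectors are linearly independent, so dim(W) = 1.
Thus dim(W⊥) = n - dim(W) = 5 - 1 = 4.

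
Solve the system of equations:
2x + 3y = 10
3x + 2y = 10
x = 2, y = 2

Use elimination (row reduction):
Equation 1: 2x + 3y = 10.
Equation 2: 3x + 2y = 10.
Multiply Eq1 by 3 and Eq2 by 2: 6x + 9y = 30;  6x + 4y = 20.
Subtract: (-5)y = -10, so y = 2.
Back-substitute into Eq1: 2x + 3*(2) = 10, so x = 2.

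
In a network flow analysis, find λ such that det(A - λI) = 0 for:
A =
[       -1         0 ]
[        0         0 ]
λ = -1, 0

Solve det(A - λI) = 0. For a 2×2 matrix the characteristic equation is λ² - (trace)λ + det = 0.
trace(A) = a + d = -1 + 0 = -1.
det(A) = a*d - b*c = (-1)*(0) - (0)*(0) = 0 - 0 = 0.
Characteristic equation: λ² - (-1)λ + (0) = 0.
Discriminant = (-1)² - 4*(0) = 1 - 0 = 1.
λ = (-1 ± √1) / 2 = (-1 ± 1) / 2 = -1, 0.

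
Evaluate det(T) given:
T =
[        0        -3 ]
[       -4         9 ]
det(T) = -12

For a 2×2 matrix [[a, b], [c, d]], det = a*d - b*c.
det(T) = (0)*(9) - (-3)*(-4) = 0 - 12 = -12.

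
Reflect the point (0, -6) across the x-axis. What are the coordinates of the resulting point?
(0, 6)

Reflection across x-axis: (0, -6) → (0, 6)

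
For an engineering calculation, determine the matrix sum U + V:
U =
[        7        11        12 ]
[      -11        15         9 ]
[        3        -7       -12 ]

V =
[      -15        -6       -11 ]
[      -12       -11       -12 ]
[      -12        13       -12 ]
U + V =
[       -8         5         1 ]
[      -23         4        -3 ]
[       -9         6       -24 ]

Matrix addition is elementwise: (U+V)[i][j] = U[i][j] + V[i][j].
  (U+V)[0][0] = (7) + (-15) = -8
  (U+V)[0][1] = (11) + (-6) = 5
  (U+V)[0][2] = (12) + (-11) = 1
  (U+V)[1][0] = (-11) + (-12) = -23
  (U+V)[1][1] = (15) + (-11) = 4
  (U+V)[1][2] = (9) + (-12) = -3
  (U+V)[2][0] = (3) + (-12) = -9
  (U+V)[2][1] = (-7) + (13) = 6
  (U+V)[2][2] = (-12) + (-12) = -24
U + V =
[       -8         5         1 ]
[      -23         4        -3 ]
[       -9         6       -24 ]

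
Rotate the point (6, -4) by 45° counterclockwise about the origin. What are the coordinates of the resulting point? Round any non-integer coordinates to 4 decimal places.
(7.0711, 1.4142)

Rotation matrix R(θ) = [[cos θ, -sin θ], [sin θ, cos θ]]; for θ = 45°:
R = [[√2/2, -√2/2], [√2/2, √2/2]]
Result: R × [6, -4]ᵀ = [√2/2·6 + (-√2/2)·-4, √2/2·6 + (√2/2)·-4]ᵀ = (7.0711, 1.4142)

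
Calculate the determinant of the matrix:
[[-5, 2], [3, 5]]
-31

For a 2×2 matrix [[a, b], [c, d]], det = ad - bc
det = (-5)(5) - (2)(3) = -25 - 6 = -31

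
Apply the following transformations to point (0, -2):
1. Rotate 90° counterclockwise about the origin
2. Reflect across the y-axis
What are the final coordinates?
(-2, 0)

Step 1: Rotate 90° → (2, 0)
Step 2: Reflect across the y-axis → (-2, 0)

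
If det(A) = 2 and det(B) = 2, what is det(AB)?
4

Use the multiplicative property of determinants: det(AB) = det(A)*det(B).
det(AB) = (2)*(2) = 4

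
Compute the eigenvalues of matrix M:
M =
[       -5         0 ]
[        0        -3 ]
λ = -5, -3

Solve det(M - λI) = 0. For a 2×2 matrix the characteristic equation is λ² - (trace)λ + det = 0.
trace(M) = a + d = -5 - 3 = -8.
det(M) = a*d - b*c = (-5)*(-3) - (0)*(0) = 15 - 0 = 15.
Characteristic equation: λ² - (-8)λ + (15) = 0.
Discriminant = (-8)² - 4*(15) = 64 - 60 = 4.
λ = (-8 ± √4) / 2 = (-8 ± 2) / 2 = -5, -3.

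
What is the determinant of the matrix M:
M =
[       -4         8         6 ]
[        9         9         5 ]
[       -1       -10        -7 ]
det(M) = 30

Expand along row 0 (cofactor expansion): det(M) = a*(e*i - f*h) - b*(d*i - f*g) + c*(d*h - e*g), where the 3×3 is [[a, b, c], [d, e, f], [g, h, i]].
Minor M_00 = (9)*(-7) - (5)*(-10) = -63 + 50 = -13.
Minor M_01 = (9)*(-7) - (5)*(-1) = -63 + 5 = -58.
Minor M_02 = (9)*(-10) - (9)*(-1) = -90 + 9 = -81.
det(M) = (-4)*(-13) - (8)*(-58) + (6)*(-81) = 52 + 464 - 486 = 30.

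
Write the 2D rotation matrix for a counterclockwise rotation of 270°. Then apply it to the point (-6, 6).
R = [[0, 1], [-1, 0]]; R·(-6, 6) = (6, 6)

Rotation matrix formula: R(θ) = [[cos θ, -sin θ], [sin θ, cos θ]]
For θ = 270°:
cos(270°) = 0
sin(270°) = -1
R = [[0, 1], [-1, 0]]
Apply to (-6, 6): [0·-6 + (1)·6, -1·-6 + 0·6] = (6, 6)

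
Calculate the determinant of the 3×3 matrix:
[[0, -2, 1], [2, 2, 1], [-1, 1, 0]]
6

Expansion along first row:
det = 0·det([[2,1],[1,0]]) - -2·det([[2,1],[-1,0]]) + 1·det([[2,2],[-1,1]])
    = 0·(2·0 - 1·1) - -2·(2·0 - 1·-1) + 1·(2·1 - 2·-1)
    = 0·-1 - -2·1 + 1·4
    = 0 + 2 + 4 = 6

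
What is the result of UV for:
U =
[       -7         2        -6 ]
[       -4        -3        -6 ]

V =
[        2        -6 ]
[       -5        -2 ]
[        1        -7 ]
UV =
[      -30        80 ]
[        1        72 ]

Matrix multiplication: (UV)[i][j] = sum over k of U[i][k] * V[k][j].
  (UV)[0][0] = (-7)*(2) + (2)*(-5) + (-6)*(1) = -30
  (UV)[0][1] = (-7)*(-6) + (2)*(-2) + (-6)*(-7) = 80
  (UV)[1][0] = (-4)*(2) + (-3)*(-5) + (-6)*(1) = 1
  (UV)[1][1] = (-4)*(-6) + (-3)*(-2) + (-6)*(-7) = 72
UV =
[      -30        80 ]
[        1        72 ]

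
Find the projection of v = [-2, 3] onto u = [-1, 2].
[-8/5, 16/5]

The projection of v onto u is proj_u(v) = ((v·u) / (u·u)) · u.
v·u = (-2)*(-1) + (3)*(2) = 8.
u·u = (-1)*(-1) + (2)*(2) = 5.
coefficient = 8 / 5 = 8/5.
proj_u(v) = 8/5 · [-1, 2] = [-8/5, 16/5].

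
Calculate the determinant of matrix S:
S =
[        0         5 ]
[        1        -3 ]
det(S) = -5

For a 2×2 matrix [[a, b], [c, d]], det = a*d - b*c.
det(S) = (0)*(-3) - (5)*(1) = 0 - 5 = -5.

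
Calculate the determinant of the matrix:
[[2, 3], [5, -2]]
-19

For a 2×2 matrix [[a, b], [c, d]], det = ad - bc
det = (2)(-2) - (3)(5) = -4 - 15 = -19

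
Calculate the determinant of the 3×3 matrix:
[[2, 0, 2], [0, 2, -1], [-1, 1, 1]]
10

Expansion along first row:
det = 2·det([[2,-1],[1,1]]) - 0·det([[0,-1],[-1,1]]) + 2·det([[0,2],[-1,1]])
    = 2·(2·1 - -1·1) - 0·(0·1 - -1·-1) + 2·(0·1 - 2·-1)
    = 2·3 - 0·-1 + 2·2
    = 6 + 0 + 4 = 10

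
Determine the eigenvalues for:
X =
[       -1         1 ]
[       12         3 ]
λ = -3, 5

Solve det(X - λI) = 0. For a 2×2 matrix the characteristic equation is λ² - (trace)λ + det = 0.
trace(X) = a + d = -1 + 3 = 2.
det(X) = a*d - b*c = (-1)*(3) - (1)*(12) = -3 - 12 = -15.
Characteristic equation: λ² - (2)λ + (-15) = 0.
Discriminant = (2)² - 4*(-15) = 4 + 60 = 64.
λ = (2 ± √64) / 2 = (2 ± 8) / 2 = -3, 5.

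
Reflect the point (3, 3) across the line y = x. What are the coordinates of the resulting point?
(3, 3)

Reflection across line y = x: (3, 3) → (3, 3)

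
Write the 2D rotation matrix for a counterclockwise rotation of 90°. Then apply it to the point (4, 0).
R = [[0, -1], [1, 0]]; R·(4, 0) = (0, 4)

Rotation matrix formula: R(θ) = [[cos θ, -sin θ], [sin θ, cos θ]]
For θ = 90°:
cos(90°) = 0
sin(90°) = 1
R = [[0, -1], [1, 0]]
Apply to (4, 0): [0·4 + (-1)·0, 1·4 + 0·0] = (0, 4)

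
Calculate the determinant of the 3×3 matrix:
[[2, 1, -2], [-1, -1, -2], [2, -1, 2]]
-16

Expansion along first row:
det = 2·det([[-1,-2],[-1,2]]) - 1·det([[-1,-2],[2,2]]) + -2·det([[-1,-1],[2,-1]])
    = 2·(-1·2 - -2·-1) - 1·(-1·2 - -2·2) + -2·(-1·-1 - -1·2)
    = 2·-4 - 1·2 + -2·3
    = -8 + -2 + -6 = -16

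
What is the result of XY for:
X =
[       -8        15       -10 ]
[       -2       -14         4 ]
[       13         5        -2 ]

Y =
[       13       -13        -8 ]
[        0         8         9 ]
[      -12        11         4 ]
XY =
[       16       114       159 ]
[      -74       -42       -94 ]
[      193      -151       -67 ]

Matrix multiplication: (XY)[i][j] = sum over k of X[i][k] * Y[k][j].
  (XY)[0][0] = (-8)*(13) + (15)*(0) + (-10)*(-12) = 16
  (XY)[0][1] = (-8)*(-13) + (15)*(8) + (-10)*(11) = 114
  (XY)[0][2] = (-8)*(-8) + (15)*(9) + (-10)*(4) = 159
  (XY)[1][0] = (-2)*(13) + (-14)*(0) + (4)*(-12) = -74
  (XY)[1][1] = (-2)*(-13) + (-14)*(8) + (4)*(11) = -42
  (XY)[1][2] = (-2)*(-8) + (-14)*(9) + (4)*(4) = -94
  (XY)[2][0] = (13)*(13) + (5)*(0) + (-2)*(-12) = 193
  (XY)[2][1] = (13)*(-13) + (5)*(8) + (-2)*(11) = -151
  (XY)[2][2] = (13)*(-8) + (5)*(9) + (-2)*(4) = -67
XY =
[       16       114       159 ]
[      -74       -42       -94 ]
[      193      -151       -67 ]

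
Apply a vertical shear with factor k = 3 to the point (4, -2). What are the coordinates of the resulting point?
(4, 10)

Shear matrix for vertical shear with factor k = 3:
[[1, 0], [3, 1]]
Result: (4, -2) → (4, 10)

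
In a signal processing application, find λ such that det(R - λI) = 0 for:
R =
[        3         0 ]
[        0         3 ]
λ = 3, 3

Solve det(R - λI) = 0. For a 2×2 matrix the characteristic equation is λ² - (trace)λ + det = 0.
trace(R) = a + d = 3 + 3 = 6.
det(R) = a*d - b*c = (3)*(3) - (0)*(0) = 9 - 0 = 9.
Characteristic equation: λ² - (6)λ + (9) = 0.
Discriminant = (6)² - 4*(9) = 36 - 36 = 0.
λ = (6 ± √0) / 2 = (6 ± 0) / 2 = 3, 3.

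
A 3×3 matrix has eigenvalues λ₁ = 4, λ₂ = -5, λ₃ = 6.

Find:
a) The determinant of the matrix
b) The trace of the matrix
det = -120, trace = 5

Two standard eigenvalue identities:
- det(A) equals the product of the eigenvalues (counted with multiplicity).
- trace(A) equals the sum of the eigenvalues.
det(A) = (4)*(-5)*(6) = -120.
trace(A) = 4 - 5 + 6 = 5.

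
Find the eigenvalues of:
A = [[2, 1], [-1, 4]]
λ = 3, 3

Solve det(A - λI) = 0. For a 2×2 matrix this is λ² - (trace)λ + det = 0.
trace(A) = 2 + 4 = 6.
det(A) = (2)*(4) - (1)*(-1) = 8 + 1 = 9.
Characteristic equation: λ² - (6)λ + (9) = 0.
Discriminant: (6)² - 4*(9) = 36 - 36 = 0.
Roots: λ = (6 ± √0) / 2 = 3, 3.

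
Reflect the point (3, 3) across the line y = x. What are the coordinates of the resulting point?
(3, 3)

Reflection across line y = x: (3, 3) → (3, 3)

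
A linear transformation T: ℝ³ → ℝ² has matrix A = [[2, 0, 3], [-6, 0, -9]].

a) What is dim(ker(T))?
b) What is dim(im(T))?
dim(ker) = 2, dim(im) = 1

Observe that row 2 = -3 × row 1 (so the rows are linearly dependent).
Thus rank(A) = 1 (only one linearly independent row).
dim(im(T)) = rank(A) = 1.
By the rank-nullity theorem applied to T: ℝ³ → ℝ², rank(A) + nullity(A) = 3 (the domain dimension), so dim(ker(T)) = 3 - 1 = 2.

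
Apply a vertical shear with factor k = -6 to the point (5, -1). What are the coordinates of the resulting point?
(5, -31)

Shear matrix for vertical shear with factor k = -6:
[[1, 0], [-6, 1]]
Result: (5, -1) → (5, -31)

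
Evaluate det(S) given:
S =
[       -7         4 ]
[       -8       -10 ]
det(S) = 102

For a 2×2 matrix [[a, b], [c, d]], det = a*d - b*c.
det(S) = (-7)*(-10) - (4)*(-8) = 70 + 32 = 102.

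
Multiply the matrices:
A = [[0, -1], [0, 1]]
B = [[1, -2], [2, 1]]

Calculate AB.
[[-2, -1], [2, 1]]

Each entry (i,j) of AB = sum over k of A[i][k]*B[k][j].
(AB)[0][0] = (0)*(1) + (-1)*(2) = -2
(AB)[0][1] = (0)*(-2) + (-1)*(1) = -1
(AB)[1][0] = (0)*(1) + (1)*(2) = 2
(AB)[1][1] = (0)*(-2) + (1)*(1) = 1
AB = [[-2, -1], [2, 1]]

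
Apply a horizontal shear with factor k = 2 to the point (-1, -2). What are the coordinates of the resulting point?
(-5, -2)

Shear matrix for horizontal shear with factor k = 2:
[[1, 2], [0, 1]]
Result: (-1, -2) → (-5, -2)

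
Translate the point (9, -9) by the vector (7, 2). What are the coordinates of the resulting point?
(16, -7)

Translation by (7, 2):
x' = 9 + 7 = 16
y' = -9 + 2 = -7
Homogeneous matrix: [[1, 0, 7], [0, 1, 2], [0, 0, 1]]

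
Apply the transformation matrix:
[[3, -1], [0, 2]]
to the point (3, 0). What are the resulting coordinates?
(9, 0)

Matrix multiplication:
[[3, -1], [0, 2]] × [3, 0]ᵀ
= [3×3 + -1×0, 0×3 + 2×0]ᵀ
= [9.0000, 0.0000]ᵀ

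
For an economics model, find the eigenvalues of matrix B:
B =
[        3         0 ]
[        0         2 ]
λ = 2, 3

Solve det(B - λI) = 0. For a 2×2 matrix the characteristic equation is λ² - (trace)λ + det = 0.
trace(B) = a + d = 3 + 2 = 5.
det(B) = a*d - b*c = (3)*(2) - (0)*(0) = 6 - 0 = 6.
Characteristic equation: λ² - (5)λ + (6) = 0.
Discriminant = (5)² - 4*(6) = 25 - 24 = 1.
λ = (5 ± √1) / 2 = (5 ± 1) / 2 = 2, 3.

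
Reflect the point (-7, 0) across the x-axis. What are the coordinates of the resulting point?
(-7, 0)

Reflection across x-axis: (-7, 0) → (-7, 0)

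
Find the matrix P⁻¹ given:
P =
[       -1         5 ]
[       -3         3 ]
det(P) = 12
P⁻¹ =
[      1/4     -5/12 ]
[      1/4     -1/12 ]

For a 2×2 matrix P = [[a, b], [c, d]] with det(P) ≠ 0, P⁻¹ = (1/det(P)) * [[d, -b], [-c, a]].
det(P) = (-1)*(3) - (5)*(-3) = -3 + 15 = 12.
P⁻¹ = (1/12) * [[3, -5], [3, -1]].
Dividing each entry by 12 and reducing:
P⁻¹ =
[      1/4     -5/12 ]
[      1/4     -1/12 ]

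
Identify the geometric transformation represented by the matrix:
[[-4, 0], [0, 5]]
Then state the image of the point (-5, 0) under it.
non-uniform scaling by (-4, 5); image of (-5, 0) is (20, 0)

This is diagonal with distinct entries, so it scales the x-axis by -4 and the y-axis by 5.
The matrix [[-4, 0], [0, 5]] represents: non-uniform scaling by (-4, 5).
Applying it to (-5, 0): [-4·-5 + 0·0, 0·-5 + 5·0] = (20, 0).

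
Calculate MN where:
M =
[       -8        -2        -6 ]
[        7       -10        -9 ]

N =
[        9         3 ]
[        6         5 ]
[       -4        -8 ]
MN =
[      -60        14 ]
[       39        43 ]

Matrix multiplication: (MN)[i][j] = sum over k of M[i][k] * N[k][j].
  (MN)[0][0] = (-8)*(9) + (-2)*(6) + (-6)*(-4) = -60
  (MN)[0][1] = (-8)*(3) + (-2)*(5) + (-6)*(-8) = 14
  (MN)[1][0] = (7)*(9) + (-10)*(6) + (-9)*(-4) = 39
  (MN)[1][1] = (7)*(3) + (-10)*(5) + (-9)*(-8) = 43
MN =
[      -60        14 ]
[       39        43 ]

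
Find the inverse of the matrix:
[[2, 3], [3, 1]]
[[-1/7, 3/7], [3/7, -2/7]]

For [[a,b],[c,d]], inverse = (1/det)·[[d,-b],[-c,a]]
det = 2·1 - 3·3 = -7
Inverse = (1/-7)·[[1, -3], [-3, 2]]
        = [[-1/7, 3/7], [3/7, -2/7]]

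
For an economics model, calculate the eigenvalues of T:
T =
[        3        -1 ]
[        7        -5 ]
λ = -4, 2

Solve det(T - λI) = 0. For a 2×2 matrix the characteristic equation is λ² - (trace)λ + det = 0.
trace(T) = a + d = 3 - 5 = -2.
det(T) = a*d - b*c = (3)*(-5) - (-1)*(7) = -15 + 7 = -8.
Characteristic equation: λ² - (-2)λ + (-8) = 0.
Discriminant = (-2)² - 4*(-8) = 4 + 32 = 36.
λ = (-2 ± √36) / 2 = (-2 ± 6) / 2 = -4, 2.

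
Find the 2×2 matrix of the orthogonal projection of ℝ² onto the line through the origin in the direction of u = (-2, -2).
[[1/2, 1/2], [1/2, 1/2]]

The orthogonal projection onto the line spanned by a nonzero vector u = (a, b) has matrix P = (u uᵀ) / (uᵀ u) = (1/(a² + b²)) · [[a², ab], [ab, b²]].
Here u = (-2, -2), so a² + b² = 4 + 4 = 8.
P = (1/8) · [[4, 4], [4, 4]] = [[1/2, 1/2], [1/2, 1/2]].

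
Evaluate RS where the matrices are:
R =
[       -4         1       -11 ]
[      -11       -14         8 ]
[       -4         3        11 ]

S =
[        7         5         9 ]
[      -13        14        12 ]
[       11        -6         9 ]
RS =
[     -162        60      -123 ]
[      193      -299      -195 ]
[       54       -44        99 ]

Matrix multiplication: (RS)[i][j] = sum over k of R[i][k] * S[k][j].
  (RS)[0][0] = (-4)*(7) + (1)*(-13) + (-11)*(11) = -162
  (RS)[0][1] = (-4)*(5) + (1)*(14) + (-11)*(-6) = 60
  (RS)[0][2] = (-4)*(9) + (1)*(12) + (-11)*(9) = -123
  (RS)[1][0] = (-11)*(7) + (-14)*(-13) + (8)*(11) = 193
  (RS)[1][1] = (-11)*(5) + (-14)*(14) + (8)*(-6) = -299
  (RS)[1][2] = (-11)*(9) + (-14)*(12) + (8)*(9) = -195
  (RS)[2][0] = (-4)*(7) + (3)*(-13) + (11)*(11) = 54
  (RS)[2][1] = (-4)*(5) + (3)*(14) + (11)*(-6) = -44
  (RS)[2][2] = (-4)*(9) + (3)*(12) + (11)*(9) = 99
RS =
[     -162        60      -123 ]
[      193      -299      -195 ]
[       54       -44        99 ]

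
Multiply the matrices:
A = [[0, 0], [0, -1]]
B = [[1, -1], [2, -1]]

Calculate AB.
[[0, 0], [-2, 1]]

Each entry (i,j) of AB = sum over k of A[i][k]*B[k][j].
(AB)[0][0] = (0)*(1) + (0)*(2) = 0
(AB)[0][1] = (0)*(-1) + (0)*(-1) = 0
(AB)[1][0] = (0)*(1) + (-1)*(2) = -2
(AB)[1][1] = (0)*(-1) + (-1)*(-1) = 1
AB = [[0, 0], [-2, 1]]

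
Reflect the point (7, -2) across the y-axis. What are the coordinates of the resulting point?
(-7, -2)

Reflection across y-axis: (7, -2) → (-7, -2)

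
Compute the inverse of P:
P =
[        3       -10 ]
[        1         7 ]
det(P) = 31
P⁻¹ =
[     7/31     10/31 ]
[    -1/31      3/31 ]

For a 2×2 matrix P = [[a, b], [c, d]] with det(P) ≠ 0, P⁻¹ = (1/det(P)) * [[d, -b], [-c, a]].
det(P) = (3)*(7) - (-10)*(1) = 21 + 10 = 31.
P⁻¹ = (1/31) * [[7, 10], [-1, 3]].
Dividing each entry by 31 and reducing:
P⁻¹ =
[     7/31     10/31 ]
[    -1/31      3/31 ]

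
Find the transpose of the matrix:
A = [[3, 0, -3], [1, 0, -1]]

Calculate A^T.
[[3, 1], [0, 0], [-3, -1]]

The transpose sends entry (i,j) to (j,i); rows become columns.
Row 0 of A: [3, 0, -3] -> column 0 of A^T.
Row 1 of A: [1, 0, -1] -> column 1 of A^T.
A^T = [[3, 1], [0, 0], [-3, -1]]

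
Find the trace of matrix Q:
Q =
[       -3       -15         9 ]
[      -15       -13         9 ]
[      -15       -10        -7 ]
tr(Q) = -3 - 13 - 7 = -23

The trace of a square matrix is the sum of its diagonal entries.
Diagonal entries of Q: Q[0][0] = -3, Q[1][1] = -13, Q[2][2] = -7.
tr(Q) = -3 - 13 - 7 = -23.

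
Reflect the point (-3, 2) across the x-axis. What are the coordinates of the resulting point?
(-3, -2)

Reflection across x-axis: (-3, 2) → (-3, -2)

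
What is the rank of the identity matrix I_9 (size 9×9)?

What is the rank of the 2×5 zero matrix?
rank(I_9) = 9, rank(0) = 0

The identity I_9 has 9 columns that are the standard basis vectors e_1, …, e_9. These are linearly independent, so all 9 columns are pivots and rank(I_9) = 9.
The 2×5 zero matrix has every entry zero, so every row is the zero row and there are no pivots; rank(0) = 0.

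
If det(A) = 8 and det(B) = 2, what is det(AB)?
16

Use the multiplicative property of determinants: det(AB) = det(A)*det(B).
det(AB) = (8)*(2) = 16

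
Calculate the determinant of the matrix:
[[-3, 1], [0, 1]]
-3

For a 2×2 matrix [[a, b], [c, d]], det = ad - bc
det = (-3)(1) - (1)(0) = -3 - 0 = -3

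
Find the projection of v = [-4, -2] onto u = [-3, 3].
[-1, 1]

The projection of v onto u is proj_u(v) = ((v·u) / (u·u)) · u.
v·u = (-4)*(-3) + (-2)*(3) = 6.
u·u = (-3)*(-3) + (3)*(3) = 18.
coefficient = 6 / 18 = 1/3.
proj_u(v) = 1/3 · [-3, 3] = [-1, 1].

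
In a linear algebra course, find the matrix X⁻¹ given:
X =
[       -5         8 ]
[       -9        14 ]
det(X) = 2
X⁻¹ =
[        7        -4 ]
[      9/2      -5/2 ]

For a 2×2 matrix X = [[a, b], [c, d]] with det(X) ≠ 0, X⁻¹ = (1/det(X)) * [[d, -b], [-c, a]].
det(X) = (-5)*(14) - (8)*(-9) = -70 + 72 = 2.
X⁻¹ = (1/2) * [[14, -8], [9, -5]].
Dividing each entry by 2 and reducing:
X⁻¹ =
[        7        -4 ]
[      9/2      -5/2 ]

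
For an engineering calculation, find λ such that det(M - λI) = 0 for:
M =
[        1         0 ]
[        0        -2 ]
λ = -2, 1

Solve det(M - λI) = 0. For a 2×2 matrix the characteristic equation is λ² - (trace)λ + det = 0.
trace(M) = a + d = 1 - 2 = -1.
det(M) = a*d - b*c = (1)*(-2) - (0)*(0) = -2 - 0 = -2.
Characteristic equation: λ² - (-1)λ + (-2) = 0.
Discriminant = (-1)² - 4*(-2) = 1 + 8 = 9.
λ = (-1 ± √9) / 2 = (-1 ± 3) / 2 = -2, 1.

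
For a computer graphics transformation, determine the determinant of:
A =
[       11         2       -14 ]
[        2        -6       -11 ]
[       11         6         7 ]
det(A) = -1098

Expand along row 0 (cofactor expansion): det(A) = a*(e*i - f*h) - b*(d*i - f*g) + c*(d*h - e*g), where the 3×3 is [[a, b, c], [d, e, f], [g, h, i]].
Minor M_00 = (-6)*(7) - (-11)*(6) = -42 + 66 = 24.
Minor M_01 = (2)*(7) - (-11)*(11) = 14 + 121 = 135.
Minor M_02 = (2)*(6) - (-6)*(11) = 12 + 66 = 78.
det(A) = (11)*(24) - (2)*(135) + (-14)*(78) = 264 - 270 - 1092 = -1098.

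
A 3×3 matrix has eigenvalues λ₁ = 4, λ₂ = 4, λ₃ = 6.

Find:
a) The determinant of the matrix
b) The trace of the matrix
det = 96, trace = 14

Two standard eigenvalue identities:
- det(A) equals the product of the eigenvalues (counted with multiplicity).
- trace(A) equals the sum of the eigenvalues.
det(A) = (4)*(4)*(6) = 96.
trace(A) = 4 + 4 + 6 = 14.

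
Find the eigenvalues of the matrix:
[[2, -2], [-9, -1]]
λ = -4 and λ = 5

Characteristic equation: det(A - λI) = 0
λ² - (trace)λ + (det) = 0
λ² - (1)λ + (-20) = 0
λ² - 1λ - 20 = 0
Solving: λ = -4, 5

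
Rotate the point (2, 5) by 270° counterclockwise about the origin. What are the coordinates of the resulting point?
(5, -2)

Rotation matrix R(θ) = [[cos θ, -sin θ], [sin θ, cos θ]]; for θ = 270°:
R = [[0, 1], [-1, 0]]
Result: R × [2, 5]ᵀ = [0·2 + (1)·5, -1·2 + (0)·5]ᵀ = (5, -2)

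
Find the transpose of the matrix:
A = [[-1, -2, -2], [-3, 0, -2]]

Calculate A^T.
[[-1, -3], [-2, 0], [-2, -2]]

The transpose sends entry (i,j) to (j,i); rows become columns.
Row 0 of A: [-1, -2, -2] -> column 0 of A^T.
Row 1 of A: [-3, 0, -2] -> column 1 of A^T.
A^T = [[-1, -3], [-2, 0], [-2, -2]]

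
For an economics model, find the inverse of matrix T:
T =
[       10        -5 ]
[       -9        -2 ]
det(T) = -65
T⁻¹ =
[     2/65     -1/13 ]
[    -9/65     -2/13 ]

For a 2×2 matrix T = [[a, b], [c, d]] with det(T) ≠ 0, T⁻¹ = (1/det(T)) * [[d, -b], [-c, a]].
det(T) = (10)*(-2) - (-5)*(-9) = -20 - 45 = -65.
T⁻¹ = (1/-65) * [[-2, 5], [9, 10]].
Dividing each entry by -65 and reducing:
T⁻¹ =
[     2/65     -1/13 ]
[    -9/65     -2/13 ]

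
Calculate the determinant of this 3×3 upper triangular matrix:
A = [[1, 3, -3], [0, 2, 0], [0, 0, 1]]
2

The determinant of a triangular matrix is the product of its diagonal entries (the off-diagonal entries above the diagonal do not affect it).
det(A) = (1) * (2) * (1) = 2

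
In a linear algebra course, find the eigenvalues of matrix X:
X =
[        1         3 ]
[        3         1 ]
λ = -2, 4

Solve det(X - λI) = 0. For a 2×2 matrix the characteristic equation is λ² - (trace)λ + det = 0.
trace(X) = a + d = 1 + 1 = 2.
det(X) = a*d - b*c = (1)*(1) - (3)*(3) = 1 - 9 = -8.
Characteristic equation: λ² - (2)λ + (-8) = 0.
Discriminant = (2)² - 4*(-8) = 4 + 32 = 36.
λ = (2 ± √36) / 2 = (2 ± 6) / 2 = -2, 4.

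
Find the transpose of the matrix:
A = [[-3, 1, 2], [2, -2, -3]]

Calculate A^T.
[[-3, 2], [1, -2], [2, -3]]

The transpose sends entry (i,j) to (j,i); rows become columns.
Row 0 of A: [-3, 1, 2] -> column 0 of A^T.
Row 1 of A: [2, -2, -3] -> column 1 of A^T.
A^T = [[-3, 2], [1, -2], [2, -3]]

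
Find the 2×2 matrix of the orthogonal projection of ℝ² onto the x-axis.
[[1, 0], [0, 0]]

The orthogonal projection onto the line spanned by a nonzero vector u = (a, b) has matrix P = (u uᵀ) / (uᵀ u) = (1/(a² + b²)) · [[a², ab], [ab, b²]].
Here u = (1, 0), so a² + b² = 1 + 0 = 1.
P = (1/1) · [[1, 0], [0, 0]] = [[1, 0], [0, 0]].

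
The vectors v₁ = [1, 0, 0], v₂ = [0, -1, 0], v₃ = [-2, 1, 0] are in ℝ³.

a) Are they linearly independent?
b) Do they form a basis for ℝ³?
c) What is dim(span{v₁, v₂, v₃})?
Not independent, not a basis, dim(span) = 2

Check whether v₃ can be written as a linear combination of v₁ and v₂.
v₃ = (-2)·v₁ + (-1)·v₂ = [-2, 1, 0], so the three vectors are linearly dependent.
Thus they do not form a basis for ℝ³, and dim(span{v₁, v₂, v₃}) = 2 (spanned by v₁ and v₂).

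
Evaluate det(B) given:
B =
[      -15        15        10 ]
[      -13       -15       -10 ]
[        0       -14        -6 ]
det(B) = 1400

Expand along row 0 (cofactor expansion): det(B) = a*(e*i - f*h) - b*(d*i - f*g) + c*(d*h - e*g), where the 3×3 is [[a, b, c], [d, e, f], [g, h, i]].
Minor M_00 = (-15)*(-6) - (-10)*(-14) = 90 - 140 = -50.
Minor M_01 = (-13)*(-6) - (-10)*(0) = 78 - 0 = 78.
Minor M_02 = (-13)*(-14) - (-15)*(0) = 182 - 0 = 182.
det(B) = (-15)*(-50) - (15)*(78) + (10)*(182) = 750 - 1170 + 1820 = 1400.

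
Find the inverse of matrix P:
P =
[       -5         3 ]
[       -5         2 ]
det(P) = 5
P⁻¹ =
[      2/5      -3/5 ]
[        1        -1 ]

For a 2×2 matrix P = [[a, b], [c, d]] with det(P) ≠ 0, P⁻¹ = (1/det(P)) * [[d, -b], [-c, a]].
det(P) = (-5)*(2) - (3)*(-5) = -10 + 15 = 5.
P⁻¹ = (1/5) * [[2, -3], [5, -5]].
Dividing each entry by 5 and reducing:
P⁻¹ =
[      2/5      -3/5 ]
[        1        -1 ]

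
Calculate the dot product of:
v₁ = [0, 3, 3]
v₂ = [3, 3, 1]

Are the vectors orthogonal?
12, No

The dot product is the sum of products of corresponding components.
v₁·v₂ = (0)*(3) + (3)*(3) + (3)*(1) = 0 + 9 + 3 = 12.
Two vectors are orthogonal iff their dot product is 0; here the dot product is 12, so the vectors are not orthogonal.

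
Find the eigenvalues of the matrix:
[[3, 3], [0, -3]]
λ = -3 and λ = 3

Characteristic equation: det(A - λI) = 0
λ² - (trace)λ + (det) = 0
λ² - (0)λ + (-9) = 0
λ² - 0λ - 9 = 0
Solving: λ = -3, 3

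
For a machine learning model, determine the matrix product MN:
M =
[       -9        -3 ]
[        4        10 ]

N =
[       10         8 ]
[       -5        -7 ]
MN =
[      -75       -51 ]
[      -10       -38 ]

Matrix multiplication: (MN)[i][j] = sum over k of M[i][k] * N[k][j].
  (MN)[0][0] = (-9)*(10) + (-3)*(-5) = -75
  (MN)[0][1] = (-9)*(8) + (-3)*(-7) = -51
  (MN)[1][0] = (4)*(10) + (10)*(-5) = -10
  (MN)[1][1] = (4)*(8) + (10)*(-7) = -38
MN =
[      -75       -51 ]
[      -10       -38 ]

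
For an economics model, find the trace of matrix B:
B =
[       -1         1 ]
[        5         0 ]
tr(B) = -1 + 0 = -1

The trace of a square matrix is the sum of its diagonal entries.
Diagonal entries of B: B[0][0] = -1, B[1][1] = 0.
tr(B) = -1 + 0 = -1.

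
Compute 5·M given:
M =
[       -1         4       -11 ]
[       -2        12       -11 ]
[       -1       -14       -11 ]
5M =
[       -5        20       -55 ]
[      -10        60       -55 ]
[       -5       -70       -55 ]

Scalar multiplication is elementwise: (5M)[i][j] = 5 * M[i][j].
  (5M)[0][0] = 5 * (-1) = -5
  (5M)[0][1] = 5 * (4) = 20
  (5M)[0][2] = 5 * (-11) = -55
  (5M)[1][0] = 5 * (-2) = -10
  (5M)[1][1] = 5 * (12) = 60
  (5M)[1][2] = 5 * (-11) = -55
  (5M)[2][0] = 5 * (-1) = -5
  (5M)[2][1] = 5 * (-14) = -70
  (5M)[2][2] = 5 * (-11) = -55
5M =
[       -5        20       -55 ]
[      -10        60       -55 ]
[       -5       -70       -55 ]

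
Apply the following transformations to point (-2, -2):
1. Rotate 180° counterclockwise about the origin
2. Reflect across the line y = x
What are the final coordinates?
(2, 2)

Step 1: Rotate 180° → (2, 2)
Step 2: Reflect across the line y = x → (2, 2)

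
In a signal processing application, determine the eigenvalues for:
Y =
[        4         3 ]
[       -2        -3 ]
λ = -2, 3

Solve det(Y - λI) = 0. For a 2×2 matrix the characteristic equation is λ² - (trace)λ + det = 0.
trace(Y) = a + d = 4 - 3 = 1.
det(Y) = a*d - b*c = (4)*(-3) - (3)*(-2) = -12 + 6 = -6.
Characteristic equation: λ² - (1)λ + (-6) = 0.
Discriminant = (1)² - 4*(-6) = 1 + 24 = 25.
λ = (1 ± √25) / 2 = (1 ± 5) / 2 = -2, 3.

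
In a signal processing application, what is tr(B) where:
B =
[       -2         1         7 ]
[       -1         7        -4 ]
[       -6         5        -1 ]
tr(B) = -2 + 7 - 1 = 4

The trace of a square matrix is the sum of its diagonal entries.
Diagonal entries of B: B[0][0] = -2, B[1][1] = 7, B[2][2] = -1.
tr(B) = -2 + 7 - 1 = 4.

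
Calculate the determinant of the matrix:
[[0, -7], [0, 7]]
0

For a 2×2 matrix [[a, b], [c, d]], det = ad - bc
det = (0)(7) - (-7)(0) = 0 - 0 = 0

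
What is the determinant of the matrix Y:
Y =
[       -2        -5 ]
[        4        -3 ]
det(Y) = 26

For a 2×2 matrix [[a, b], [c, d]], det = a*d - b*c.
det(Y) = (-2)*(-3) - (-5)*(4) = 6 + 20 = 26.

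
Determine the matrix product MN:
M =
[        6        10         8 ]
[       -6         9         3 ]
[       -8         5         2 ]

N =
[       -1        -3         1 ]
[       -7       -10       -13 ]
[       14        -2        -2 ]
MN =
[       36      -134      -140 ]
[      -15       -78      -129 ]
[        1       -30       -77 ]

Matrix multiplication: (MN)[i][j] = sum over k of M[i][k] * N[k][j].
  (MN)[0][0] = (6)*(-1) + (10)*(-7) + (8)*(14) = 36
  (MN)[0][1] = (6)*(-3) + (10)*(-10) + (8)*(-2) = -134
  (MN)[0][2] = (6)*(1) + (10)*(-13) + (8)*(-2) = -140
  (MN)[1][0] = (-6)*(-1) + (9)*(-7) + (3)*(14) = -15
  (MN)[1][1] = (-6)*(-3) + (9)*(-10) + (3)*(-2) = -78
  (MN)[1][2] = (-6)*(1) + (9)*(-13) + (3)*(-2) = -129
  (MN)[2][0] = (-8)*(-1) + (5)*(-7) + (2)*(14) = 1
  (MN)[2][1] = (-8)*(-3) + (5)*(-10) + (2)*(-2) = -30
  (MN)[2][2] = (-8)*(1) + (5)*(-13) + (2)*(-2) = -77
MN =
[       36      -134      -140 ]
[      -15       -78      -129 ]
[        1       -30       -77 ]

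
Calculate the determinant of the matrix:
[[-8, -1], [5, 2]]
-11

For a 2×2 matrix [[a, b], [c, d]], det = ad - bc
det = (-8)(2) - (-1)(5) = -16 - -5 = -11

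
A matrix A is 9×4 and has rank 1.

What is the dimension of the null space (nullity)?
3

The rank-nullity theorem for an m×n matrix states:
rank(A) + nullity(A) = n (the number of columns).
Here n = 4 and rank(A) = 1, so nullity(A) = 4 - 1 = 3.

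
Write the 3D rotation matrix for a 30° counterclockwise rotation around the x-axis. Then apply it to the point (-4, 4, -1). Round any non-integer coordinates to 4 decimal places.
R = [[1, 0, 0], [0, √3/2, -1/2], [0, 1/2, √3/2]]; R·(-4, 4, -1) = (-4.0000, 3.9641, 1.1340)

Rotation matrix for 30° around x-axis:
cos(30°) = √3/2, sin(30°) = 1/2
R = [[1, 0, 0], [0, √3/2, -1/2], [0, 1/2, √3/2]]
Apply to (-4, 4, -1): R·[-4, 4, -1]ᵀ = (-4.0000, 3.9641, 1.1340)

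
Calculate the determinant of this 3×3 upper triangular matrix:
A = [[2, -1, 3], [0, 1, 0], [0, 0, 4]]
8

The determinant of a triangular matrix is the product of its diagonal entries (the off-diagonal entries above the diagonal do not affect it).
det(A) = (2) * (1) * (4) = 8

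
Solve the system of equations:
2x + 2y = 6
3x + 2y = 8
x = 2, y = 1

Use elimination (row reduction):
Equation 1: 2x + 2y = 6.
Equation 2: 3x + 2y = 8.
Multiply Eq1 by 3 and Eq2 by 2: 6x + 6y = 18;  6x + 4y = 16.
Subtract: (-2)y = -2, so y = 1.
Back-substitute into Eq1: 2x + 2*(1) = 6, so x = 2.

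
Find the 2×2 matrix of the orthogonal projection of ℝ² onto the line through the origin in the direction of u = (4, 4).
[[1/2, 1/2], [1/2, 1/2]]

The orthogonal projection onto the line spanned by a nonzero vector u = (a, b) has matrix P = (u uᵀ) / (uᵀ u) = (1/(a² + b²)) · [[a², ab], [ab, b²]].
Here u = (4, 4), so a² + b² = 16 + 16 = 32.
P = (1/32) · [[16, 16], [16, 16]] = [[1/2, 1/2], [1/2, 1/2]].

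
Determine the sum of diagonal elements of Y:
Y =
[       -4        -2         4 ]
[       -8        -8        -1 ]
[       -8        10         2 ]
tr(Y) = -4 - 8 + 2 = -10

The trace of a square matrix is the sum of its diagonal entries.
Diagonal entries of Y: Y[0][0] = -4, Y[1][1] = -8, Y[2][2] = 2.
tr(Y) = -4 - 8 + 2 = -10.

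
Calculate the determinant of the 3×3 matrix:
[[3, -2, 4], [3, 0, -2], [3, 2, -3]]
30

Expansion along first row:
det = 3·det([[0,-2],[2,-3]]) - -2·det([[3,-2],[3,-3]]) + 4·det([[3,0],[3,2]])
    = 3·(0·-3 - -2·2) - -2·(3·-3 - -2·3) + 4·(3·2 - 0·3)
    = 3·4 - -2·-3 + 4·6
    = 12 + -6 + 24 = 30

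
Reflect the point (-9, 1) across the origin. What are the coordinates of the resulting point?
(9, -1)

Reflection across origin: (-9, 1) → (9, -1)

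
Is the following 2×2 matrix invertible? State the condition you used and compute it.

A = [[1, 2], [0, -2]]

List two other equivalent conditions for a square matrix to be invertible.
Yes, invertible; det(A) = -2 ≠ 0. Equivalent conditions: rank(A) = 2; Ax = 0 has only the trivial solution; 0 is not an eigenvalue; the columns of A are linearly independent.

To check invertibility, compute det(A).
The given matrix is triangular, so det(A) equals the product of its diagonal entries = -2 ≠ 0.
Since det(A) ≠ 0, A is invertible.
Equivalent conditions for a square matrix A to be invertible:
- rank(A) = 2 (full rank).
- The homogeneous system Ax = 0 has only the trivial solution x = 0.
- 0 is not an eigenvalue of A.
- The columns (equivalently rows) of A are linearly independent.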